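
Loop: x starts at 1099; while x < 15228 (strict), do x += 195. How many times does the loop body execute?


Step 1: x goes from 1099 toward 15228 by 195; the body runs while x<15228, so iterations = ceil((bound-start)/step)
Step 2: Distance=14129
Step 3: ceil(14129/195)=73

73


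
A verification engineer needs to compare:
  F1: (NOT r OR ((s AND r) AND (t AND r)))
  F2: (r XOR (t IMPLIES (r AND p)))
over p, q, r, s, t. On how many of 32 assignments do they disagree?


F1 = (NOT r OR ((s AND r) AND (t AND r)))
F2 = (r XOR (t IMPLIES (r AND p)))
Evaluate both on each of 32 rows (bits = p,q,r,s,t):
  row 0 [00000]: F1=1 F2=1 -> 0
  row 1 [00001]: F1=1 F2=0 (differ) -> 1
  row 2 [00010]: F1=1 F2=1 -> 0
  row 3 [00011]: F1=1 F2=0 (differ) -> 1
  row 4 [00100]: F1=0 F2=0 -> 0
  row 5 [00101]: F1=0 F2=1 (differ) -> 1
  row 6 [00110]: F1=0 F2=0 -> 0
  row 7 [00111]: F1=1 F2=1 -> 0
  row 8 [01000]: F1=1 F2=1 -> 0
  row 9 [01001]: F1=1 F2=0 (differ) -> 1
  row 10 [01010]: F1=1 F2=1 -> 0
  row 11 [01011]: F1=1 F2=0 (differ) -> 1
  row 12 [01100]: F1=0 F2=0 -> 0
  row 13 [01101]: F1=0 F2=1 (differ) -> 1
  row 14 [01110]: F1=0 F2=0 -> 0
  row 15 [01111]: F1=1 F2=1 -> 0
  row 16 [10000]: F1=1 F2=1 -> 0
  row 17 [10001]: F1=1 F2=0 (differ) -> 1
  row 18 [10010]: F1=1 F2=1 -> 0
  row 19 [10011]: F1=1 F2=0 (differ) -> 1
  row 20 [10100]: F1=0 F2=0 -> 0
  row 21 [10101]: F1=0 F2=0 -> 0
  row 22 [10110]: F1=0 F2=0 -> 0
  row 23 [10111]: F1=1 F2=0 (differ) -> 1
  row 24 [11000]: F1=1 F2=1 -> 0
  row 25 [11001]: F1=1 F2=0 (differ) -> 1
  row 26 [11010]: F1=1 F2=1 -> 0
  row 27 [11011]: F1=1 F2=0 (differ) -> 1
  row 28 [11100]: F1=0 F2=0 -> 0
  row 29 [11101]: F1=0 F2=0 -> 0
  row 30 [11110]: F1=0 F2=0 -> 0
  row 31 [11111]: F1=1 F2=0 (differ) -> 1
Full result column, 8 rows per line (p,q fixed per line; r,s,t runs 000..111 left to right):
  rows 0-7 [p,q=00]: 01010100  (ones: 3)
  rows 8-15 [p,q=01]: 01010100  (ones: 3)
  rows 16-23 [p,q=10]: 01010001  (ones: 3)
  rows 24-31 [p,q=11]: 01010001  (ones: 3)
Disagreements = 3+3+3+3 = 12

12


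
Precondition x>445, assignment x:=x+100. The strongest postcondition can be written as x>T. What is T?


Formula: sp(P, x:=E) = exists old_x. (x = E[old_x/x]) AND P[old_x/x] (old_x is the value of x before the assignment; eliminate old_x by solving x = E[old_x/x] for old_x)
Step 1: Precondition P: x>445, i.e. old_x > 445
Step 2: Assignment gives x = old_x + 100, so old_x = x - 100
Step 3: Substitute into P: x - 100 > 445
Step 4: Simplify: x > 445+100 = 545

545


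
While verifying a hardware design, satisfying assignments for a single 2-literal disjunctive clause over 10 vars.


Step 1: Total=2^10=1024
Step 2: Unsat when all 2 false: 2^8=256
Step 3: Sat=1024-256=768

768


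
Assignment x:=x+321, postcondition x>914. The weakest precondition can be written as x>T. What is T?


Formula: wp(x:=E, P) = P[E/x] (substitute E for x in postcondition)
Step 1: Postcondition: x>914
Step 2: Substitute x+321 for x: x+321>914
Step 3: Solve for x: x > 914-321 = 593

593


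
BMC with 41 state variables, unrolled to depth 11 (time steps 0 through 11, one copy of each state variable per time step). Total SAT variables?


BMC unrolls to depth k, creating one copy of each state var for steps 0..k.
Step count = 11 + 1 = 12 (steps 0 through 11)
Vars per step = 41
Total = 41 * 12 = 492

492


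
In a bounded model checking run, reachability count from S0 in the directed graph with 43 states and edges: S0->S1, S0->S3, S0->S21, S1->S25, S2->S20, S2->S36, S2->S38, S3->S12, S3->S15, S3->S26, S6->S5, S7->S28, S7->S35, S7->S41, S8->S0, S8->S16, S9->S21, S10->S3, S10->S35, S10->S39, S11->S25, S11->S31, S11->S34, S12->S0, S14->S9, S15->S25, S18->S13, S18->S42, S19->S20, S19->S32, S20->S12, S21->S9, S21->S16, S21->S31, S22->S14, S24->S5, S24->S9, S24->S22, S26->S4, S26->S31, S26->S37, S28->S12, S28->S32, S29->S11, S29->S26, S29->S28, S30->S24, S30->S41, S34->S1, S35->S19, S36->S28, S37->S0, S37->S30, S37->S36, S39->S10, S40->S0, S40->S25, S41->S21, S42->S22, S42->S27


BFS from S0:
  layer 0: {S0}
  layer 1: {S1, S3, S21}
  layer 2: {S9, S12, S15, S16, S25, S26, S31}
  layer 3: {S4, S37}
  layer 4: {S30, S36}
  layer 5: {S24, S28, S41}
  layer 6: {S5, S22, S32}
  layer 7: {S14}
Reachable set: {S0, S1, S3, S4, S5, S9, S12, S14, S15, S16, S21, S22, S24, S25, S26, S28, S30, S31, S32, S36, S37, S41}
Count = 22

22


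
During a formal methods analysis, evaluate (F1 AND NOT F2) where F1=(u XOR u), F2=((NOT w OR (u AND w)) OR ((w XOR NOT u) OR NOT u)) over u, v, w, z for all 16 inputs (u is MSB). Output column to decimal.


F1 = (u XOR u)
F2 = ((NOT w OR (u AND w)) OR ((w XOR NOT u) OR NOT u))
Counterexample to F1=>F2 is where F1=1 and F2=0.
Evaluate each row (bits = u,v,w,z, MSB first):
  row 0 [0000]: F1=0 F2=1 -> F1&~F2 -> 0
  row 1 [0001]: F1=0 F2=1 -> F1&~F2 -> 0
  row 2 [0010]: F1=0 F2=1 -> F1&~F2 -> 0
  row 3 [0011]: F1=0 F2=1 -> F1&~F2 -> 0
  row 4 [0100]: F1=0 F2=1 -> F1&~F2 -> 0
  row 5 [0101]: F1=0 F2=1 -> F1&~F2 -> 0
  row 6 [0110]: F1=0 F2=1 -> F1&~F2 -> 0
  row 7 [0111]: F1=0 F2=1 -> F1&~F2 -> 0
  row 8 [1000]: F1=0 F2=1 -> F1&~F2 -> 0
  row 9 [1001]: F1=0 F2=1 -> F1&~F2 -> 0
  row 10 [1010]: F1=0 F2=1 -> F1&~F2 -> 0
  row 11 [1011]: F1=0 F2=1 -> F1&~F2 -> 0
  row 12 [1100]: F1=0 F2=1 -> F1&~F2 -> 0
  row 13 [1101]: F1=0 F2=1 -> F1&~F2 -> 0
  row 14 [1110]: F1=0 F2=1 -> F1&~F2 -> 0
  row 15 [1111]: F1=0 F2=1 -> F1&~F2 -> 0
Full result column, 4 rows per line (u,v fixed per line; w,z runs 00..11 left to right):
  rows 0-3 [u,v=00]: 0000  = hex 0
  rows 4-7 [u,v=01]: 0000  = hex 0
  rows 8-11 [u,v=10]: 0000  = hex 0
  rows 12-15 [u,v=11]: 0000  = hex 0
Counterexample vector (row 0 .. row 15) = 0000000000000000
Output column grouped in 4s = 0000 0000 0000 0000 = 0x0000
Convert to decimal digit by digit (value = value*16 + digit):
  0 -> 0
  0*16 + 0 = 0
  0*16 + 0 = 0
  0*16 + 0 = 0
Decimal = 0

0


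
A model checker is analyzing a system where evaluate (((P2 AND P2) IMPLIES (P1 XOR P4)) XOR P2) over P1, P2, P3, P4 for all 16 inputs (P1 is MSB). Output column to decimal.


Formula: (((P2 AND P2) IMPLIES (P1 XOR P4)) XOR P2) over P1, P2, P3, P4 (16 rows)
Evaluate each row (bits = P1,P2,P3,P4, MSB first):
  row 0 [0000]: (((0 AND 0) IMPLIES (0 XOR 0)) XOR 0) -> 1
  row 1 [0001]: (((0 AND 0) IMPLIES (0 XOR 1)) XOR 0) -> 1
  row 2 [0010]: (((0 AND 0) IMPLIES (0 XOR 0)) XOR 0) -> 1
  row 3 [0011]: (((0 AND 0) IMPLIES (0 XOR 1)) XOR 0) -> 1
  row 4 [0100]: (((1 AND 1) IMPLIES (0 XOR 0)) XOR 1) -> 1
  row 5 [0101]: (((1 AND 1) IMPLIES (0 XOR 1)) XOR 1) -> 0
  row 6 [0110]: (((1 AND 1) IMPLIES (0 XOR 0)) XOR 1) -> 1
  row 7 [0111]: (((1 AND 1) IMPLIES (0 XOR 1)) XOR 1) -> 0
  row 8 [1000]: (((0 AND 0) IMPLIES (1 XOR 0)) XOR 0) -> 1
  row 9 [1001]: (((0 AND 0) IMPLIES (1 XOR 1)) XOR 0) -> 1
  row 10 [1010]: (((0 AND 0) IMPLIES (1 XOR 0)) XOR 0) -> 1
  row 11 [1011]: (((0 AND 0) IMPLIES (1 XOR 1)) XOR 0) -> 1
  row 12 [1100]: (((1 AND 1) IMPLIES (1 XOR 0)) XOR 1) -> 0
  row 13 [1101]: (((1 AND 1) IMPLIES (1 XOR 1)) XOR 1) -> 1
  row 14 [1110]: (((1 AND 1) IMPLIES (1 XOR 0)) XOR 1) -> 0
  row 15 [1111]: (((1 AND 1) IMPLIES (1 XOR 1)) XOR 1) -> 1
Full result column, 4 rows per line (P1,P2 fixed per line; P3,P4 runs 00..11 left to right):
  rows 0-3 [P1,P2=00]: 1111  = hex F
  rows 4-7 [P1,P2=01]: 1010  = hex A
  rows 8-11 [P1,P2=10]: 1111  = hex F
  rows 12-15 [P1,P2=11]: 0101  = hex 5
Output column (row 0 .. row 15) = 1111101011110101
Output column grouped in 4s = 1111 1010 1111 0101 = 0xFAF5
Convert to decimal digit by digit (value = value*16 + digit):
  F -> 15
  15*16 + 10 (A) = 250
  250*16 + 15 (F) = 4015
  4015*16 + 5 = 64245
Decimal = 64245

64245


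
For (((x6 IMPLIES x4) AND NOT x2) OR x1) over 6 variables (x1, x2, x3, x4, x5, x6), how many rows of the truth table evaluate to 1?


Formula: (((x6 IMPLIES x4) AND NOT x2) OR x1) over 6 vars (64 rows)
Evaluate each row (x1, x2, x3, x4, x5, x6 as bits, MSB first):
  row 0 [000000]: (((0 IMPLIES 0) AND NOT 0) OR 0) -> 1
  row 1 [000001]: (((1 IMPLIES 0) AND NOT 0) OR 0) -> 0
  row 2 [000010]: (((0 IMPLIES 0) AND NOT 0) OR 0) -> 1
  row 3 [000011]: (((1 IMPLIES 0) AND NOT 0) OR 0) -> 0
  row 4 [000100]: (((0 IMPLIES 1) AND NOT 0) OR 0) -> 1
  (every remaining row is evaluated the same way; all 64 results are listed next)
Full result column, 8 rows per line (x1,x2,x3 fixed per line; x4,x5,x6 runs 000..111 left to right):
  rows 0-7 [x1,x2,x3=000]: 10101111  (ones: 6)
  rows 8-15 [x1,x2,x3=001]: 10101111  (ones: 6)
  rows 16-23 [x1,x2,x3=010]: 00000000  (ones: 0)
  rows 24-31 [x1,x2,x3=011]: 00000000  (ones: 0)
  rows 32-39 [x1,x2,x3=100]: 11111111  (ones: 8)
  rows 40-47 [x1,x2,x3=101]: 11111111  (ones: 8)
  rows 48-55 [x1,x2,x3=110]: 11111111  (ones: 8)
  rows 56-63 [x1,x2,x3=111]: 11111111  (ones: 8)
Count of 1-rows = 6+6+0+0+8+8+8+8 = 44

44


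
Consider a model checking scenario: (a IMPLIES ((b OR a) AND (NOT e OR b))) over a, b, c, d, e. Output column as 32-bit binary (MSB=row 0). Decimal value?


Formula: (a IMPLIES ((b OR a) AND (NOT e OR b))) over a, b, c, d, e (32 rows)
Evaluate each row (bits = a,b,c,d,e, MSB first):
  row 0 [00000]: (0 IMPLIES ((0 OR 0) AND (NOT 0 OR 0))) -> 1
  row 1 [00001]: (0 IMPLIES ((0 OR 0) AND (NOT 1 OR 0))) -> 1
  row 2 [00010]: (0 IMPLIES ((0 OR 0) AND (NOT 0 OR 0))) -> 1
  row 3 [00011]: (0 IMPLIES ((0 OR 0) AND (NOT 1 OR 0))) -> 1
  row 4 [00100]: (0 IMPLIES ((0 OR 0) AND (NOT 0 OR 0))) -> 1
  row 5 [00101]: (0 IMPLIES ((0 OR 0) AND (NOT 1 OR 0))) -> 1
  row 6 [00110]: (0 IMPLIES ((0 OR 0) AND (NOT 0 OR 0))) -> 1
  row 7 [00111]: (0 IMPLIES ((0 OR 0) AND (NOT 1 OR 0))) -> 1
  row 8 [01000]: (0 IMPLIES ((1 OR 0) AND (NOT 0 OR 1))) -> 1
  row 9 [01001]: (0 IMPLIES ((1 OR 0) AND (NOT 1 OR 1))) -> 1
  row 10 [01010]: (0 IMPLIES ((1 OR 0) AND (NOT 0 OR 1))) -> 1
  row 11 [01011]: (0 IMPLIES ((1 OR 0) AND (NOT 1 OR 1))) -> 1
  row 12 [01100]: (0 IMPLIES ((1 OR 0) AND (NOT 0 OR 1))) -> 1
  row 13 [01101]: (0 IMPLIES ((1 OR 0) AND (NOT 1 OR 1))) -> 1
  row 14 [01110]: (0 IMPLIES ((1 OR 0) AND (NOT 0 OR 1))) -> 1
  row 15 [01111]: (0 IMPLIES ((1 OR 0) AND (NOT 1 OR 1))) -> 1
  row 16 [10000]: (1 IMPLIES ((0 OR 1) AND (NOT 0 OR 0))) -> 1
  row 17 [10001]: (1 IMPLIES ((0 OR 1) AND (NOT 1 OR 0))) -> 0
  row 18 [10010]: (1 IMPLIES ((0 OR 1) AND (NOT 0 OR 0))) -> 1
  row 19 [10011]: (1 IMPLIES ((0 OR 1) AND (NOT 1 OR 0))) -> 0
  row 20 [10100]: (1 IMPLIES ((0 OR 1) AND (NOT 0 OR 0))) -> 1
  row 21 [10101]: (1 IMPLIES ((0 OR 1) AND (NOT 1 OR 0))) -> 0
  row 22 [10110]: (1 IMPLIES ((0 OR 1) AND (NOT 0 OR 0))) -> 1
  row 23 [10111]: (1 IMPLIES ((0 OR 1) AND (NOT 1 OR 0))) -> 0
  row 24 [11000]: (1 IMPLIES ((1 OR 1) AND (NOT 0 OR 1))) -> 1
  row 25 [11001]: (1 IMPLIES ((1 OR 1) AND (NOT 1 OR 1))) -> 1
  row 26 [11010]: (1 IMPLIES ((1 OR 1) AND (NOT 0 OR 1))) -> 1
  row 27 [11011]: (1 IMPLIES ((1 OR 1) AND (NOT 1 OR 1))) -> 1
  row 28 [11100]: (1 IMPLIES ((1 OR 1) AND (NOT 0 OR 1))) -> 1
  row 29 [11101]: (1 IMPLIES ((1 OR 1) AND (NOT 1 OR 1))) -> 1
  row 30 [11110]: (1 IMPLIES ((1 OR 1) AND (NOT 0 OR 1))) -> 1
  row 31 [11111]: (1 IMPLIES ((1 OR 1) AND (NOT 1 OR 1))) -> 1
Full result column, 4 rows per line (a,b,c fixed per line; d,e runs 00..11 left to right):
  rows 0-3 [a,b,c=000]: 1111  = hex F
  rows 4-7 [a,b,c=001]: 1111  = hex F
  rows 8-11 [a,b,c=010]: 1111  = hex F
  rows 12-15 [a,b,c=011]: 1111  = hex F
  rows 16-19 [a,b,c=100]: 1010  = hex A
  rows 20-23 [a,b,c=101]: 1010  = hex A
  rows 24-27 [a,b,c=110]: 1111  = hex F
  rows 28-31 [a,b,c=111]: 1111  = hex F
Output column (row 0 .. row 31) = 11111111111111111010101011111111
Output column grouped in 4s = 1111 1111 1111 1111 1010 1010 1111 1111 = 0xFFFFAAFF
Convert to decimal digit by digit (value = value*16 + digit):
  F -> 15
  15*16 + 15 (F) = 255
  255*16 + 15 (F) = 4095
  4095*16 + 15 (F) = 65535
  65535*16 + 10 (A) = 1048570
  1048570*16 + 10 (A) = 16777130
  16777130*16 + 15 (F) = 268434095
  268434095*16 + 15 (F) = 4294945535
Decimal = 4294945535

4294945535


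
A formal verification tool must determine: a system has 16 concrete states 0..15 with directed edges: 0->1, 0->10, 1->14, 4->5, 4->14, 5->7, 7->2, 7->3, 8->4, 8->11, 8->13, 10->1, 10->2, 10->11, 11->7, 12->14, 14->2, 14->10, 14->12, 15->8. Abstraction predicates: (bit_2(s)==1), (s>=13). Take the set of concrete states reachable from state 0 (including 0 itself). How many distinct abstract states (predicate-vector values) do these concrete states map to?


BFS from 0:
Concrete reachable: {0, 1, 2, 3, 7, 10, 11, 12, 14}
Abstract via predicates (bit_2(s)==1), (s>=13):
  (0,0) <- {0, 1, 2, 3, 10, 11}
  (1,0) <- {7, 12}
  (1,1) <- {14}
Distinct abstract states = 3

3


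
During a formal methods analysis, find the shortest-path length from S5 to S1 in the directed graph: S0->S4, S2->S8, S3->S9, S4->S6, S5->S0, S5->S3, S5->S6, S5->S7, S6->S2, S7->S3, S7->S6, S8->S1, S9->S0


BFS layer-by-layer from S5:
  dist 0: {S5}
  dist 1: {S0, S3, S6, S7}
  dist 2: {S2, S4, S9}
  dist 3: {S8}
  dist 4: {S1}
  -> S1 reached at distance 4
Shortest path length = 4

4


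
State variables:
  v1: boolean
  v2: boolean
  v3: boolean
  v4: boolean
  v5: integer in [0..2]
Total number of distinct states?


State space = product of domain sizes of all variables.
Domain sizes:
  v1 (boolean): 2
  v2 (boolean): 2
  v3 (boolean): 2
  v4 (boolean): 2
  v5 (integer in [0..2]): 3
Product = 2 * 2 * 2 * 2 * 3 = 48

48


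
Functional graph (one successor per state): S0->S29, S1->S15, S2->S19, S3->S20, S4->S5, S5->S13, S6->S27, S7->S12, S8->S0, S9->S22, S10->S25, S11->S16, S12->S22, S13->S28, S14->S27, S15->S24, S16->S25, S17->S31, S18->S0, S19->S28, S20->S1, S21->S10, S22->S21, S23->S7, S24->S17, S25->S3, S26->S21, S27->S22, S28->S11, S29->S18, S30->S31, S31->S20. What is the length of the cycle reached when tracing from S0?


Trace from S0 until a state repeats:
  S0 -> S29 -> S18 -> S0
S0 first seen at step 0, revisited at step 3.
Cycle length = 3 - 0 = 3

3


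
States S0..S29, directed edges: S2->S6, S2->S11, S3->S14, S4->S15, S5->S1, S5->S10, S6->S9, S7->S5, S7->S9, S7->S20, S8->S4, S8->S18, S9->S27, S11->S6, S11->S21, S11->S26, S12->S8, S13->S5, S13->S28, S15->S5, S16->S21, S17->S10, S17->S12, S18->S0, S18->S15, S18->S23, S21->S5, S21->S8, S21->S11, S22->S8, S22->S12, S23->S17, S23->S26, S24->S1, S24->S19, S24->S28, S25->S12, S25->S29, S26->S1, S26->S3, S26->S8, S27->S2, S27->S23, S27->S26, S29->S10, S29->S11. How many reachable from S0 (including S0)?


BFS from S0:
  layer 0: {S0}
Reachable set: {S0}
Count = 1

1


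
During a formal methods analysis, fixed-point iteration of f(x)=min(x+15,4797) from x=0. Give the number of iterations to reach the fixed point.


Step 1: x=0, cap=4797, increment=15
Step 2: x grows by 15 each step until capped at 4797; fixed point is x=4797
Step 3: iterations = ceil(4797/15) = 320

320


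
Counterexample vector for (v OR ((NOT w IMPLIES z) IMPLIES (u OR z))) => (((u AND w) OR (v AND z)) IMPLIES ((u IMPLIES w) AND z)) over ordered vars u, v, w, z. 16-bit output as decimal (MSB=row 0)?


F1 = (v OR ((NOT w IMPLIES z) IMPLIES (u OR z)))
F2 = (((u AND w) OR (v AND z)) IMPLIES ((u IMPLIES w) AND z))
Counterexample to F1=>F2 is where F1=1 and F2=0.
Evaluate each row (bits = u,v,w,z, MSB first):
  row 0 [0000]: F1=1 F2=1 -> F1&~F2 -> 0
  row 1 [0001]: F1=1 F2=1 -> F1&~F2 -> 0
  row 2 [0010]: F1=0 F2=1 -> F1&~F2 -> 0
  row 3 [0011]: F1=1 F2=1 -> F1&~F2 -> 0
  row 4 [0100]: F1=1 F2=1 -> F1&~F2 -> 0
  row 5 [0101]: F1=1 F2=1 -> F1&~F2 -> 0
  row 6 [0110]: F1=1 F2=1 -> F1&~F2 -> 0
  row 7 [0111]: F1=1 F2=1 -> F1&~F2 -> 0
  row 8 [1000]: F1=1 F2=1 -> F1&~F2 -> 0
  row 9 [1001]: F1=1 F2=1 -> F1&~F2 -> 0
  row 10 [1010]: F1=1 F2=0 -> F1&~F2 -> 1
  row 11 [1011]: F1=1 F2=1 -> F1&~F2 -> 0
  row 12 [1100]: F1=1 F2=1 -> F1&~F2 -> 0
  row 13 [1101]: F1=1 F2=0 -> F1&~F2 -> 1
  row 14 [1110]: F1=1 F2=0 -> F1&~F2 -> 1
  row 15 [1111]: F1=1 F2=1 -> F1&~F2 -> 0
Full result column, 4 rows per line (u,v fixed per line; w,z runs 00..11 left to right):
  rows 0-3 [u,v=00]: 0000  = hex 0
  rows 4-7 [u,v=01]: 0000  = hex 0
  rows 8-11 [u,v=10]: 0010  = hex 2
  rows 12-15 [u,v=11]: 0110  = hex 6
Counterexample vector (row 0 .. row 15) = 0000000000100110
Output column grouped in 4s = 0000 0000 0010 0110 = 0x0026
Convert to decimal digit by digit (value = value*16 + digit):
  0 -> 0
  0*16 + 0 = 0
  0*16 + 2 = 2
  2*16 + 6 = 38
Decimal = 38

38


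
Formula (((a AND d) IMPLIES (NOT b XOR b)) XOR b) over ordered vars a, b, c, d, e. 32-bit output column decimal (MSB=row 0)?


Formula: (((a AND d) IMPLIES (NOT b XOR b)) XOR b) over a, b, c, d, e (32 rows)
Evaluate each row (bits = a,b,c,d,e, MSB first):
  row 0 [00000]: (((0 AND 0) IMPLIES (NOT 0 XOR 0)) XOR 0) -> 1
  row 1 [00001]: (((0 AND 0) IMPLIES (NOT 0 XOR 0)) XOR 0) -> 1
  row 2 [00010]: (((0 AND 1) IMPLIES (NOT 0 XOR 0)) XOR 0) -> 1
  row 3 [00011]: (((0 AND 1) IMPLIES (NOT 0 XOR 0)) XOR 0) -> 1
  row 4 [00100]: (((0 AND 0) IMPLIES (NOT 0 XOR 0)) XOR 0) -> 1
  row 5 [00101]: (((0 AND 0) IMPLIES (NOT 0 XOR 0)) XOR 0) -> 1
  row 6 [00110]: (((0 AND 1) IMPLIES (NOT 0 XOR 0)) XOR 0) -> 1
  row 7 [00111]: (((0 AND 1) IMPLIES (NOT 0 XOR 0)) XOR 0) -> 1
  row 8 [01000]: (((0 AND 0) IMPLIES (NOT 1 XOR 1)) XOR 1) -> 0
  row 9 [01001]: (((0 AND 0) IMPLIES (NOT 1 XOR 1)) XOR 1) -> 0
  row 10 [01010]: (((0 AND 1) IMPLIES (NOT 1 XOR 1)) XOR 1) -> 0
  row 11 [01011]: (((0 AND 1) IMPLIES (NOT 1 XOR 1)) XOR 1) -> 0
  row 12 [01100]: (((0 AND 0) IMPLIES (NOT 1 XOR 1)) XOR 1) -> 0
  row 13 [01101]: (((0 AND 0) IMPLIES (NOT 1 XOR 1)) XOR 1) -> 0
  row 14 [01110]: (((0 AND 1) IMPLIES (NOT 1 XOR 1)) XOR 1) -> 0
  row 15 [01111]: (((0 AND 1) IMPLIES (NOT 1 XOR 1)) XOR 1) -> 0
  row 16 [10000]: (((1 AND 0) IMPLIES (NOT 0 XOR 0)) XOR 0) -> 1
  row 17 [10001]: (((1 AND 0) IMPLIES (NOT 0 XOR 0)) XOR 0) -> 1
  row 18 [10010]: (((1 AND 1) IMPLIES (NOT 0 XOR 0)) XOR 0) -> 1
  row 19 [10011]: (((1 AND 1) IMPLIES (NOT 0 XOR 0)) XOR 0) -> 1
  row 20 [10100]: (((1 AND 0) IMPLIES (NOT 0 XOR 0)) XOR 0) -> 1
  row 21 [10101]: (((1 AND 0) IMPLIES (NOT 0 XOR 0)) XOR 0) -> 1
  row 22 [10110]: (((1 AND 1) IMPLIES (NOT 0 XOR 0)) XOR 0) -> 1
  row 23 [10111]: (((1 AND 1) IMPLIES (NOT 0 XOR 0)) XOR 0) -> 1
  row 24 [11000]: (((1 AND 0) IMPLIES (NOT 1 XOR 1)) XOR 1) -> 0
  row 25 [11001]: (((1 AND 0) IMPLIES (NOT 1 XOR 1)) XOR 1) -> 0
  row 26 [11010]: (((1 AND 1) IMPLIES (NOT 1 XOR 1)) XOR 1) -> 0
  row 27 [11011]: (((1 AND 1) IMPLIES (NOT 1 XOR 1)) XOR 1) -> 0
  row 28 [11100]: (((1 AND 0) IMPLIES (NOT 1 XOR 1)) XOR 1) -> 0
  row 29 [11101]: (((1 AND 0) IMPLIES (NOT 1 XOR 1)) XOR 1) -> 0
  row 30 [11110]: (((1 AND 1) IMPLIES (NOT 1 XOR 1)) XOR 1) -> 0
  row 31 [11111]: (((1 AND 1) IMPLIES (NOT 1 XOR 1)) XOR 1) -> 0
Full result column, 4 rows per line (a,b,c fixed per line; d,e runs 00..11 left to right):
  rows 0-3 [a,b,c=000]: 1111  = hex F
  rows 4-7 [a,b,c=001]: 1111  = hex F
  rows 8-11 [a,b,c=010]: 0000  = hex 0
  rows 12-15 [a,b,c=011]: 0000  = hex 0
  rows 16-19 [a,b,c=100]: 1111  = hex F
  rows 20-23 [a,b,c=101]: 1111  = hex F
  rows 24-27 [a,b,c=110]: 0000  = hex 0
  rows 28-31 [a,b,c=111]: 0000  = hex 0
Output column (row 0 .. row 31) = 11111111000000001111111100000000
Output column grouped in 4s = 1111 1111 0000 0000 1111 1111 0000 0000 = 0xFF00FF00
Convert to decimal digit by digit (value = value*16 + digit):
  F -> 15
  15*16 + 15 (F) = 255
  255*16 + 0 = 4080
  4080*16 + 0 = 65280
  65280*16 + 15 (F) = 1044495
  1044495*16 + 15 (F) = 16711935
  16711935*16 + 0 = 267390960
  267390960*16 + 0 = 4278255360
Decimal = 4278255360

4278255360


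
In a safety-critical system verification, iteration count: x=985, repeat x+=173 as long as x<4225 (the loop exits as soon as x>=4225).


Step 1: x goes from 985 toward 4225 by 173; the body runs while x<4225, so iterations = ceil((bound-start)/step)
Step 2: Distance=3240
Step 3: ceil(3240/173)=19

19


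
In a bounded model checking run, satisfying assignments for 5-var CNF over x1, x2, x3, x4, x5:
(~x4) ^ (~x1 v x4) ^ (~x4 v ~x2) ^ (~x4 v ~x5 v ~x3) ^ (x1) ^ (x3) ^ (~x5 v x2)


CNF with 7 clauses over 5 vars (32 assignments).
An assignment satisfies CNF iff every clause has >=1 true literal.
Check each row (bits = x1,x2,x3,x4,x5; clause T/F shown):
  row 0 [00000]: clauses=TTTTFFT -> 0
  row 1 [00001]: clauses=TTTTFFF -> 0
  row 2 [00010]: clauses=FTTTFFT -> 0
  row 3 [00011]: clauses=FTTTFFF -> 0
  row 4 [00100]: clauses=TTTTFTT -> 0
  row 5 [00101]: clauses=TTTTFTF -> 0
  row 6 [00110]: clauses=FTTTFTT -> 0
  row 7 [00111]: clauses=FTTFFTF -> 0
  row 8 [01000]: clauses=TTTTFFT -> 0
  row 9 [01001]: clauses=TTTTFFT -> 0
  row 10 [01010]: clauses=FTFTFFT -> 0
  row 11 [01011]: clauses=FTFTFFT -> 0
  row 12 [01100]: clauses=TTTTFTT -> 0
  row 13 [01101]: clauses=TTTTFTT -> 0
  row 14 [01110]: clauses=FTFTFTT -> 0
  row 15 [01111]: clauses=FTFFFTT -> 0
  row 16 [10000]: clauses=TFTTTFT -> 0
  row 17 [10001]: clauses=TFTTTFF -> 0
  row 18 [10010]: clauses=FTTTTFT -> 0
  row 19 [10011]: clauses=FTTTTFF -> 0
  row 20 [10100]: clauses=TFTTTTT -> 0
  row 21 [10101]: clauses=TFTTTTF -> 0
  row 22 [10110]: clauses=FTTTTTT -> 0
  row 23 [10111]: clauses=FTTFTTF -> 0
  row 24 [11000]: clauses=TFTTTFT -> 0
  row 25 [11001]: clauses=TFTTTFT -> 0
  row 26 [11010]: clauses=FTFTTFT -> 0
  row 27 [11011]: clauses=FTFTTFT -> 0
  row 28 [11100]: clauses=TFTTTTT -> 0
  row 29 [11101]: clauses=TFTTTTT -> 0
  row 30 [11110]: clauses=FTFTTTT -> 0
  row 31 [11111]: clauses=FTFFTTT -> 0
Full result column, 8 rows per line (x1,x2 fixed per line; x3,x4,x5 runs 000..111 left to right):
  rows 0-7 [x1,x2=00]: 00000000  (ones: 0)
  rows 8-15 [x1,x2=01]: 00000000  (ones: 0)
  rows 16-23 [x1,x2=10]: 00000000  (ones: 0)
  rows 24-31 [x1,x2=11]: 00000000  (ones: 0)
Satisfying assignments = 0+0+0+0 = 0

0


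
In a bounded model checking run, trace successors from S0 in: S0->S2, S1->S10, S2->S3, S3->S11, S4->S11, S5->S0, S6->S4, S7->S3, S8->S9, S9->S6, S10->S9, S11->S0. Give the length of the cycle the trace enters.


Trace from S0 until a state repeats:
  S0 -> S2 -> S3 -> S11 -> S0
S0 first seen at step 0, revisited at step 4.
Cycle length = 4 - 0 = 4

4


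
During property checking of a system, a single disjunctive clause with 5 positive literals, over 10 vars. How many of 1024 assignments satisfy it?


Step 1: Total=2^10=1024
Step 2: Unsat when all 5 false: 2^5=32
Step 3: Sat=1024-32=992

992


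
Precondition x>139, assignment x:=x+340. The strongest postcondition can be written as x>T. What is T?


Formula: sp(P, x:=E) = exists old_x. (x = E[old_x/x]) AND P[old_x/x] (old_x is the value of x before the assignment; eliminate old_x by solving x = E[old_x/x] for old_x)
Step 1: Precondition P: x>139, i.e. old_x > 139
Step 2: Assignment gives x = old_x + 340, so old_x = x - 340
Step 3: Substitute into P: x - 340 > 139
Step 4: Simplify: x > 139+340 = 479

479


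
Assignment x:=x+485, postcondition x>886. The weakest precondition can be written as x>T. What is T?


Formula: wp(x:=E, P) = P[E/x] (substitute E for x in postcondition)
Step 1: Postcondition: x>886
Step 2: Substitute x+485 for x: x+485>886
Step 3: Solve for x: x > 886-485 = 401

401


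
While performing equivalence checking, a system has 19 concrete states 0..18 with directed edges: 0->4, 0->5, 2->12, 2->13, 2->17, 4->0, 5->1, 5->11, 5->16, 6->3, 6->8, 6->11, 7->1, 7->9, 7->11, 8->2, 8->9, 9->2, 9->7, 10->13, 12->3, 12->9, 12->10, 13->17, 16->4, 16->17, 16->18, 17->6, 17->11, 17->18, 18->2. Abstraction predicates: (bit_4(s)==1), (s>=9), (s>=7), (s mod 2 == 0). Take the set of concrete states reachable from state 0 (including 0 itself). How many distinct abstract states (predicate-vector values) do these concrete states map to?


BFS from 0:
Concrete reachable: {0, 1, 2, 3, 4, 5, 6, 7, 8, 9, 10, 11, 12, 13, 16, 17, 18}
Abstract via predicates (bit_4(s)==1), (s>=9), (s>=7), (s mod 2 == 0):
  (0,0,0,0) <- {1, 3, 5}
  (0,0,0,1) <- {0, 2, 4, 6}
  (0,0,1,0) <- {7}
  (0,0,1,1) <- {8}
  (0,1,1,0) <- {9, 11, 13}
  (0,1,1,1) <- {10, 12}
  (1,1,1,0) <- {17}
  (1,1,1,1) <- {16, 18}
Distinct abstract states = 8

8


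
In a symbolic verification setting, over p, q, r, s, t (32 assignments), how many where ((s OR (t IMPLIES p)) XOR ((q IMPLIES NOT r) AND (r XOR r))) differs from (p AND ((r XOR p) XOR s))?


F1 = ((s OR (t IMPLIES p)) XOR ((q IMPLIES NOT r) AND (r XOR r)))
F2 = (p AND ((r XOR p) XOR s))
Evaluate both on each of 32 rows (bits = p,q,r,s,t):
  row 0 [00000]: F1=1 F2=0 (differ) -> 1
  row 1 [00001]: F1=0 F2=0 -> 0
  row 2 [00010]: F1=1 F2=0 (differ) -> 1
  row 3 [00011]: F1=1 F2=0 (differ) -> 1
  row 4 [00100]: F1=1 F2=0 (differ) -> 1
  row 5 [00101]: F1=0 F2=0 -> 0
  row 6 [00110]: F1=1 F2=0 (differ) -> 1
  row 7 [00111]: F1=1 F2=0 (differ) -> 1
  row 8 [01000]: F1=1 F2=0 (differ) -> 1
  row 9 [01001]: F1=0 F2=0 -> 0
  row 10 [01010]: F1=1 F2=0 (differ) -> 1
  row 11 [01011]: F1=1 F2=0 (differ) -> 1
  row 12 [01100]: F1=1 F2=0 (differ) -> 1
  row 13 [01101]: F1=0 F2=0 -> 0
  row 14 [01110]: F1=1 F2=0 (differ) -> 1
  row 15 [01111]: F1=1 F2=0 (differ) -> 1
  row 16 [10000]: F1=1 F2=1 -> 0
  row 17 [10001]: F1=1 F2=1 -> 0
  row 18 [10010]: F1=1 F2=0 (differ) -> 1
  row 19 [10011]: F1=1 F2=0 (differ) -> 1
  row 20 [10100]: F1=1 F2=0 (differ) -> 1
  row 21 [10101]: F1=1 F2=0 (differ) -> 1
  row 22 [10110]: F1=1 F2=1 -> 0
  row 23 [10111]: F1=1 F2=1 -> 0
  row 24 [11000]: F1=1 F2=1 -> 0
  row 25 [11001]: F1=1 F2=1 -> 0
  row 26 [11010]: F1=1 F2=0 (differ) -> 1
  row 27 [11011]: F1=1 F2=0 (differ) -> 1
  row 28 [11100]: F1=1 F2=0 (differ) -> 1
  row 29 [11101]: F1=1 F2=0 (differ) -> 1
  row 30 [11110]: F1=1 F2=1 -> 0
  row 31 [11111]: F1=1 F2=1 -> 0
Full result column, 8 rows per line (p,q fixed per line; r,s,t runs 000..111 left to right):
  rows 0-7 [p,q=00]: 10111011  (ones: 6)
  rows 8-15 [p,q=01]: 10111011  (ones: 6)
  rows 16-23 [p,q=10]: 00111100  (ones: 4)
  rows 24-31 [p,q=11]: 00111100  (ones: 4)
Disagreements = 6+6+4+4 = 20

20


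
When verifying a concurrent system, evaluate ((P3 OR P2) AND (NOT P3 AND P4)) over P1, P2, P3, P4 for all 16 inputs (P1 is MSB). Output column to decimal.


Formula: ((P3 OR P2) AND (NOT P3 AND P4)) over P1, P2, P3, P4 (16 rows)
Evaluate each row (bits = P1,P2,P3,P4, MSB first):
  row 0 [0000]: ((0 OR 0) AND (NOT 0 AND 0)) -> 0
  row 1 [0001]: ((0 OR 0) AND (NOT 0 AND 1)) -> 0
  row 2 [0010]: ((1 OR 0) AND (NOT 1 AND 0)) -> 0
  row 3 [0011]: ((1 OR 0) AND (NOT 1 AND 1)) -> 0
  row 4 [0100]: ((0 OR 1) AND (NOT 0 AND 0)) -> 0
  row 5 [0101]: ((0 OR 1) AND (NOT 0 AND 1)) -> 1
  row 6 [0110]: ((1 OR 1) AND (NOT 1 AND 0)) -> 0
  row 7 [0111]: ((1 OR 1) AND (NOT 1 AND 1)) -> 0
  row 8 [1000]: ((0 OR 0) AND (NOT 0 AND 0)) -> 0
  row 9 [1001]: ((0 OR 0) AND (NOT 0 AND 1)) -> 0
  row 10 [1010]: ((1 OR 0) AND (NOT 1 AND 0)) -> 0
  row 11 [1011]: ((1 OR 0) AND (NOT 1 AND 1)) -> 0
  row 12 [1100]: ((0 OR 1) AND (NOT 0 AND 0)) -> 0
  row 13 [1101]: ((0 OR 1) AND (NOT 0 AND 1)) -> 1
  row 14 [1110]: ((1 OR 1) AND (NOT 1 AND 0)) -> 0
  row 15 [1111]: ((1 OR 1) AND (NOT 1 AND 1)) -> 0
Full result column, 4 rows per line (P1,P2 fixed per line; P3,P4 runs 00..11 left to right):
  rows 0-3 [P1,P2=00]: 0000  = hex 0
  rows 4-7 [P1,P2=01]: 0100  = hex 4
  rows 8-11 [P1,P2=10]: 0000  = hex 0
  rows 12-15 [P1,P2=11]: 0100  = hex 4
Output column (row 0 .. row 15) = 0000010000000100
Output column grouped in 4s = 0000 0100 0000 0100 = 0x0404
Convert to decimal digit by digit (value = value*16 + digit):
  0 -> 0
  0*16 + 4 = 4
  4*16 + 0 = 64
  64*16 + 4 = 1028
Decimal = 1028

1028


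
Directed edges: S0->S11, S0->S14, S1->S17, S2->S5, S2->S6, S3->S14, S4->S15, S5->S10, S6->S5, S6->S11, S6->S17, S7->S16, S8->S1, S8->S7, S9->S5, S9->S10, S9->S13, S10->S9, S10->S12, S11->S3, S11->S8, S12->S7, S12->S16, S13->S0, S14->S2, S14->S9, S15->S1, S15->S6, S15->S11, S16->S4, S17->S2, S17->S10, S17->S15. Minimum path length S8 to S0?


BFS layer-by-layer from S8:
  dist 0: {S8}
  dist 1: {S1, S7}
  dist 2: {S16, S17}
  dist 3: {S2, S4, S10, S15}
  dist 4: {S5, S6, S9, S11, S12}
  dist 5: {S3, S13}
  dist 6: {S0, S14}
  -> S0 reached at distance 6
Shortest path length = 6

6


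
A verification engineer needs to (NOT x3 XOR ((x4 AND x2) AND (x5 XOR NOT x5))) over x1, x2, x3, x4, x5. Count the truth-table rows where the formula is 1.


Formula: (NOT x3 XOR ((x4 AND x2) AND (x5 XOR NOT x5))) over 5 vars (32 rows)
Evaluate each row (x1, x2, x3, x4, x5 as bits, MSB first):
  row 0 [00000]: (NOT 0 XOR ((0 AND 0) AND (0 XOR NOT 0))) -> 1
  row 1 [00001]: (NOT 0 XOR ((0 AND 0) AND (1 XOR NOT 1))) -> 1
  row 2 [00010]: (NOT 0 XOR ((1 AND 0) AND (0 XOR NOT 0))) -> 1
  row 3 [00011]: (NOT 0 XOR ((1 AND 0) AND (1 XOR NOT 1))) -> 1
  row 4 [00100]: (NOT 1 XOR ((0 AND 0) AND (0 XOR NOT 0))) -> 0
  row 5 [00101]: (NOT 1 XOR ((0 AND 0) AND (1 XOR NOT 1))) -> 0
  row 6 [00110]: (NOT 1 XOR ((1 AND 0) AND (0 XOR NOT 0))) -> 0
  row 7 [00111]: (NOT 1 XOR ((1 AND 0) AND (1 XOR NOT 1))) -> 0
  row 8 [01000]: (NOT 0 XOR ((0 AND 1) AND (0 XOR NOT 0))) -> 1
  row 9 [01001]: (NOT 0 XOR ((0 AND 1) AND (1 XOR NOT 1))) -> 1
  row 10 [01010]: (NOT 0 XOR ((1 AND 1) AND (0 XOR NOT 0))) -> 0
  row 11 [01011]: (NOT 0 XOR ((1 AND 1) AND (1 XOR NOT 1))) -> 0
  row 12 [01100]: (NOT 1 XOR ((0 AND 1) AND (0 XOR NOT 0))) -> 0
  row 13 [01101]: (NOT 1 XOR ((0 AND 1) AND (1 XOR NOT 1))) -> 0
  row 14 [01110]: (NOT 1 XOR ((1 AND 1) AND (0 XOR NOT 0))) -> 1
  row 15 [01111]: (NOT 1 XOR ((1 AND 1) AND (1 XOR NOT 1))) -> 1
  row 16 [10000]: (NOT 0 XOR ((0 AND 0) AND (0 XOR NOT 0))) -> 1
  row 17 [10001]: (NOT 0 XOR ((0 AND 0) AND (1 XOR NOT 1))) -> 1
  row 18 [10010]: (NOT 0 XOR ((1 AND 0) AND (0 XOR NOT 0))) -> 1
  row 19 [10011]: (NOT 0 XOR ((1 AND 0) AND (1 XOR NOT 1))) -> 1
  row 20 [10100]: (NOT 1 XOR ((0 AND 0) AND (0 XOR NOT 0))) -> 0
  row 21 [10101]: (NOT 1 XOR ((0 AND 0) AND (1 XOR NOT 1))) -> 0
  row 22 [10110]: (NOT 1 XOR ((1 AND 0) AND (0 XOR NOT 0))) -> 0
  row 23 [10111]: (NOT 1 XOR ((1 AND 0) AND (1 XOR NOT 1))) -> 0
  row 24 [11000]: (NOT 0 XOR ((0 AND 1) AND (0 XOR NOT 0))) -> 1
  row 25 [11001]: (NOT 0 XOR ((0 AND 1) AND (1 XOR NOT 1))) -> 1
  row 26 [11010]: (NOT 0 XOR ((1 AND 1) AND (0 XOR NOT 0))) -> 0
  row 27 [11011]: (NOT 0 XOR ((1 AND 1) AND (1 XOR NOT 1))) -> 0
  row 28 [11100]: (NOT 1 XOR ((0 AND 1) AND (0 XOR NOT 0))) -> 0
  row 29 [11101]: (NOT 1 XOR ((0 AND 1) AND (1 XOR NOT 1))) -> 0
  row 30 [11110]: (NOT 1 XOR ((1 AND 1) AND (0 XOR NOT 0))) -> 1
  row 31 [11111]: (NOT 1 XOR ((1 AND 1) AND (1 XOR NOT 1))) -> 1
Full result column, 8 rows per line (x1,x2 fixed per line; x3,x4,x5 runs 000..111 left to right):
  rows 0-7 [x1,x2=00]: 11110000  (ones: 4)
  rows 8-15 [x1,x2=01]: 11000011  (ones: 4)
  rows 16-23 [x1,x2=10]: 11110000  (ones: 4)
  rows 24-31 [x1,x2=11]: 11000011  (ones: 4)
Count of 1-rows = 4+4+4+4 = 16

16


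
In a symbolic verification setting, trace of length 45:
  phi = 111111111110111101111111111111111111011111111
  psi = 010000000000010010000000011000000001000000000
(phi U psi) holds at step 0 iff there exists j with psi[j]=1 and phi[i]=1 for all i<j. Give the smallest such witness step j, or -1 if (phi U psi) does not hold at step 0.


(phi U psi) at 0: need smallest j with psi[j]=1 and phi[i]=1 for all i in [0,j).
Scan from step 0:
  step 0: phi=1, psi=0 -> continue
  step 1: psi=1 and phi held for [0,1) -> witness found
Witness step = 1

1


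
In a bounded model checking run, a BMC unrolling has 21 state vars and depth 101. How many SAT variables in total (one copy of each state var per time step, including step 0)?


BMC unrolls to depth k, creating one copy of each state var for steps 0..k.
Step count = 101 + 1 = 102 (steps 0 through 101)
Vars per step = 21
Total = 21 * 102 = 2142

2142


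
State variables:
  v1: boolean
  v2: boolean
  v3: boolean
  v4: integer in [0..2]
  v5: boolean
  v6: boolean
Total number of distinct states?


State space = product of domain sizes of all variables.
Domain sizes:
  v1 (boolean): 2
  v2 (boolean): 2
  v3 (boolean): 2
  v4 (integer in [0..2]): 3
  v5 (boolean): 2
  v6 (boolean): 2
Product = 2 * 2 * 2 * 3 * 2 * 2 = 96

96


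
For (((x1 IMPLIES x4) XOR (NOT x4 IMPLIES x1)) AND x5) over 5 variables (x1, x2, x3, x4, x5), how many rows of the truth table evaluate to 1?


Formula: (((x1 IMPLIES x4) XOR (NOT x4 IMPLIES x1)) AND x5) over 5 vars (32 rows)
Evaluate each row (x1, x2, x3, x4, x5 as bits, MSB first):
  row 0 [00000]: (((0 IMPLIES 0) XOR (NOT 0 IMPLIES 0)) AND 0) -> 0
  row 1 [00001]: (((0 IMPLIES 0) XOR (NOT 0 IMPLIES 0)) AND 1) -> 1
  row 2 [00010]: (((0 IMPLIES 1) XOR (NOT 1 IMPLIES 0)) AND 0) -> 0
  row 3 [00011]: (((0 IMPLIES 1) XOR (NOT 1 IMPLIES 0)) AND 1) -> 0
  row 4 [00100]: (((0 IMPLIES 0) XOR (NOT 0 IMPLIES 0)) AND 0) -> 0
  row 5 [00101]: (((0 IMPLIES 0) XOR (NOT 0 IMPLIES 0)) AND 1) -> 1
  row 6 [00110]: (((0 IMPLIES 1) XOR (NOT 1 IMPLIES 0)) AND 0) -> 0
  row 7 [00111]: (((0 IMPLIES 1) XOR (NOT 1 IMPLIES 0)) AND 1) -> 0
  row 8 [01000]: (((0 IMPLIES 0) XOR (NOT 0 IMPLIES 0)) AND 0) -> 0
  row 9 [01001]: (((0 IMPLIES 0) XOR (NOT 0 IMPLIES 0)) AND 1) -> 1
  row 10 [01010]: (((0 IMPLIES 1) XOR (NOT 1 IMPLIES 0)) AND 0) -> 0
  row 11 [01011]: (((0 IMPLIES 1) XOR (NOT 1 IMPLIES 0)) AND 1) -> 0
  row 12 [01100]: (((0 IMPLIES 0) XOR (NOT 0 IMPLIES 0)) AND 0) -> 0
  row 13 [01101]: (((0 IMPLIES 0) XOR (NOT 0 IMPLIES 0)) AND 1) -> 1
  row 14 [01110]: (((0 IMPLIES 1) XOR (NOT 1 IMPLIES 0)) AND 0) -> 0
  row 15 [01111]: (((0 IMPLIES 1) XOR (NOT 1 IMPLIES 0)) AND 1) -> 0
  row 16 [10000]: (((1 IMPLIES 0) XOR (NOT 0 IMPLIES 1)) AND 0) -> 0
  row 17 [10001]: (((1 IMPLIES 0) XOR (NOT 0 IMPLIES 1)) AND 1) -> 1
  row 18 [10010]: (((1 IMPLIES 1) XOR (NOT 1 IMPLIES 1)) AND 0) -> 0
  row 19 [10011]: (((1 IMPLIES 1) XOR (NOT 1 IMPLIES 1)) AND 1) -> 0
  row 20 [10100]: (((1 IMPLIES 0) XOR (NOT 0 IMPLIES 1)) AND 0) -> 0
  row 21 [10101]: (((1 IMPLIES 0) XOR (NOT 0 IMPLIES 1)) AND 1) -> 1
  row 22 [10110]: (((1 IMPLIES 1) XOR (NOT 1 IMPLIES 1)) AND 0) -> 0
  row 23 [10111]: (((1 IMPLIES 1) XOR (NOT 1 IMPLIES 1)) AND 1) -> 0
  row 24 [11000]: (((1 IMPLIES 0) XOR (NOT 0 IMPLIES 1)) AND 0) -> 0
  row 25 [11001]: (((1 IMPLIES 0) XOR (NOT 0 IMPLIES 1)) AND 1) -> 1
  row 26 [11010]: (((1 IMPLIES 1) XOR (NOT 1 IMPLIES 1)) AND 0) -> 0
  row 27 [11011]: (((1 IMPLIES 1) XOR (NOT 1 IMPLIES 1)) AND 1) -> 0
  row 28 [11100]: (((1 IMPLIES 0) XOR (NOT 0 IMPLIES 1)) AND 0) -> 0
  row 29 [11101]: (((1 IMPLIES 0) XOR (NOT 0 IMPLIES 1)) AND 1) -> 1
  row 30 [11110]: (((1 IMPLIES 1) XOR (NOT 1 IMPLIES 1)) AND 0) -> 0
  row 31 [11111]: (((1 IMPLIES 1) XOR (NOT 1 IMPLIES 1)) AND 1) -> 0
Full result column, 8 rows per line (x1,x2 fixed per line; x3,x4,x5 runs 000..111 left to right):
  rows 0-7 [x1,x2=00]: 01000100  (ones: 2)
  rows 8-15 [x1,x2=01]: 01000100  (ones: 2)
  rows 16-23 [x1,x2=10]: 01000100  (ones: 2)
  rows 24-31 [x1,x2=11]: 01000100  (ones: 2)
Count of 1-rows = 2+2+2+2 = 8

8


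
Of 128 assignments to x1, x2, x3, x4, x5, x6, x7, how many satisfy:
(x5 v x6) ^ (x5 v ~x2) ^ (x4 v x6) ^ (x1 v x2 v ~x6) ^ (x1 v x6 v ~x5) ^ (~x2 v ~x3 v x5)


CNF with 6 clauses over 7 vars (128 assignments).
An assignment satisfies CNF iff every clause has >=1 true literal.
Check each row (bits = x1,x2,x3,x4,x5,x6,x7; clause T/F shown):
  row 0 [0000000]: clauses=FTFTTT -> 0
  row 1 [0000001]: clauses=FTFTTT -> 0
  row 2 [0000010]: clauses=TTTFTT -> 0
  row 3 [0000011]: clauses=TTTFTT -> 0
  row 4 [0000100]: clauses=TTFTFT -> 0
  (every remaining row is evaluated the same way; all 128 results are listed next)
Full result column, 8 rows per line (x1,x2,x3,x4 fixed per line; x5,x6,x7 runs 000..111 left to right):
  rows 0-7 [x1,x2,x3,x4=0000]: 00000000  (ones: 0)
  rows 8-15 [x1,x2,x3,x4=0001]: 00000000  (ones: 0)
  rows 16-23 [x1,x2,x3,x4=0010]: 00000000  (ones: 0)
  rows 24-31 [x1,x2,x3,x4=0011]: 00000000  (ones: 0)
  rows 32-39 [x1,x2,x3,x4=0100]: 00000011  (ones: 2)
  rows 40-47 [x1,x2,x3,x4=0101]: 00000011  (ones: 2)
  rows 48-55 [x1,x2,x3,x4=0110]: 00000011  (ones: 2)
  rows 56-63 [x1,x2,x3,x4=0111]: 00000011  (ones: 2)
  rows 64-71 [x1,x2,x3,x4=1000]: 00110011  (ones: 4)
  rows 72-79 [x1,x2,x3,x4=1001]: 00111111  (ones: 6)
  rows 80-87 [x1,x2,x3,x4=1010]: 00110011  (ones: 4)
  rows 88-95 [x1,x2,x3,x4=1011]: 00111111  (ones: 6)
  rows 96-103 [x1,x2,x3,x4=1100]: 00000011  (ones: 2)
  rows 104-111 [x1,x2,x3,x4=1101]: 00001111  (ones: 4)
  rows 112-119 [x1,x2,x3,x4=1110]: 00000011  (ones: 2)
  rows 120-127 [x1,x2,x3,x4=1111]: 00001111  (ones: 4)
Satisfying assignments = 0+0+0+0+2+2+2+2+4+6+4+6+2+4+2+4 = 40

40


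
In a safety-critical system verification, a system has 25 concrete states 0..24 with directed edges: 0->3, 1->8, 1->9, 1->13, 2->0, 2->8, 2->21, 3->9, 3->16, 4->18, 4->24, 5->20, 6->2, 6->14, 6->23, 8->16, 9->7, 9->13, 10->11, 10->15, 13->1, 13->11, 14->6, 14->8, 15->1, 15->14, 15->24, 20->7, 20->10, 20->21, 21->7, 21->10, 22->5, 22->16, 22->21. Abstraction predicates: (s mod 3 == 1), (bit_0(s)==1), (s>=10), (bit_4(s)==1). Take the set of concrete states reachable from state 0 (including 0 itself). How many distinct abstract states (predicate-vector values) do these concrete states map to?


BFS from 0:
Concrete reachable: {0, 1, 3, 7, 8, 9, 11, 13, 16}
Abstract via predicates (s mod 3 == 1), (bit_0(s)==1), (s>=10), (bit_4(s)==1):
  (0,0,0,0) <- {0, 8}
  (0,1,0,0) <- {3, 9}
  (0,1,1,0) <- {11}
  (1,0,1,1) <- {16}
  (1,1,0,0) <- {1, 7}
  (1,1,1,0) <- {13}
Distinct abstract states = 6

6


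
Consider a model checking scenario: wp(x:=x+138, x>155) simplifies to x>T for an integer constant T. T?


Formula: wp(x:=E, P) = P[E/x] (substitute E for x in postcondition)
Step 1: Postcondition: x>155
Step 2: Substitute x+138 for x: x+138>155
Step 3: Solve for x: x > 155-138 = 17

17


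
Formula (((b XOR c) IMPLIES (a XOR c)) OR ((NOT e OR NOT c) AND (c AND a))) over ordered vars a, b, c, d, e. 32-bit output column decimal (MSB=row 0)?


Formula: (((b XOR c) IMPLIES (a XOR c)) OR ((NOT e OR NOT c) AND (c AND a))) over a, b, c, d, e (32 rows)
Evaluate each row (bits = a,b,c,d,e, MSB first):
  row 0 [00000]: (((0 XOR 0) IMPLIES (0 XOR 0)) OR ((NOT 0 OR NOT 0) AND (0 AND 0))) -> 1
  row 1 [00001]: (((0 XOR 0) IMPLIES (0 XOR 0)) OR ((NOT 1 OR NOT 0) AND (0 AND 0))) -> 1
  row 2 [00010]: (((0 XOR 0) IMPLIES (0 XOR 0)) OR ((NOT 0 OR NOT 0) AND (0 AND 0))) -> 1
  row 3 [00011]: (((0 XOR 0) IMPLIES (0 XOR 0)) OR ((NOT 1 OR NOT 0) AND (0 AND 0))) -> 1
  row 4 [00100]: (((0 XOR 1) IMPLIES (0 XOR 1)) OR ((NOT 0 OR NOT 1) AND (1 AND 0))) -> 1
  row 5 [00101]: (((0 XOR 1) IMPLIES (0 XOR 1)) OR ((NOT 1 OR NOT 1) AND (1 AND 0))) -> 1
  row 6 [00110]: (((0 XOR 1) IMPLIES (0 XOR 1)) OR ((NOT 0 OR NOT 1) AND (1 AND 0))) -> 1
  row 7 [00111]: (((0 XOR 1) IMPLIES (0 XOR 1)) OR ((NOT 1 OR NOT 1) AND (1 AND 0))) -> 1
  row 8 [01000]: (((1 XOR 0) IMPLIES (0 XOR 0)) OR ((NOT 0 OR NOT 0) AND (0 AND 0))) -> 0
  row 9 [01001]: (((1 XOR 0) IMPLIES (0 XOR 0)) OR ((NOT 1 OR NOT 0) AND (0 AND 0))) -> 0
  row 10 [01010]: (((1 XOR 0) IMPLIES (0 XOR 0)) OR ((NOT 0 OR NOT 0) AND (0 AND 0))) -> 0
  row 11 [01011]: (((1 XOR 0) IMPLIES (0 XOR 0)) OR ((NOT 1 OR NOT 0) AND (0 AND 0))) -> 0
  row 12 [01100]: (((1 XOR 1) IMPLIES (0 XOR 1)) OR ((NOT 0 OR NOT 1) AND (1 AND 0))) -> 1
  row 13 [01101]: (((1 XOR 1) IMPLIES (0 XOR 1)) OR ((NOT 1 OR NOT 1) AND (1 AND 0))) -> 1
  row 14 [01110]: (((1 XOR 1) IMPLIES (0 XOR 1)) OR ((NOT 0 OR NOT 1) AND (1 AND 0))) -> 1
  row 15 [01111]: (((1 XOR 1) IMPLIES (0 XOR 1)) OR ((NOT 1 OR NOT 1) AND (1 AND 0))) -> 1
  row 16 [10000]: (((0 XOR 0) IMPLIES (1 XOR 0)) OR ((NOT 0 OR NOT 0) AND (0 AND 1))) -> 1
  row 17 [10001]: (((0 XOR 0) IMPLIES (1 XOR 0)) OR ((NOT 1 OR NOT 0) AND (0 AND 1))) -> 1
  row 18 [10010]: (((0 XOR 0) IMPLIES (1 XOR 0)) OR ((NOT 0 OR NOT 0) AND (0 AND 1))) -> 1
  row 19 [10011]: (((0 XOR 0) IMPLIES (1 XOR 0)) OR ((NOT 1 OR NOT 0) AND (0 AND 1))) -> 1
  row 20 [10100]: (((0 XOR 1) IMPLIES (1 XOR 1)) OR ((NOT 0 OR NOT 1) AND (1 AND 1))) -> 1
  row 21 [10101]: (((0 XOR 1) IMPLIES (1 XOR 1)) OR ((NOT 1 OR NOT 1) AND (1 AND 1))) -> 0
  row 22 [10110]: (((0 XOR 1) IMPLIES (1 XOR 1)) OR ((NOT 0 OR NOT 1) AND (1 AND 1))) -> 1
  row 23 [10111]: (((0 XOR 1) IMPLIES (1 XOR 1)) OR ((NOT 1 OR NOT 1) AND (1 AND 1))) -> 0
  row 24 [11000]: (((1 XOR 0) IMPLIES (1 XOR 0)) OR ((NOT 0 OR NOT 0) AND (0 AND 1))) -> 1
  row 25 [11001]: (((1 XOR 0) IMPLIES (1 XOR 0)) OR ((NOT 1 OR NOT 0) AND (0 AND 1))) -> 1
  row 26 [11010]: (((1 XOR 0) IMPLIES (1 XOR 0)) OR ((NOT 0 OR NOT 0) AND (0 AND 1))) -> 1
  row 27 [11011]: (((1 XOR 0) IMPLIES (1 XOR 0)) OR ((NOT 1 OR NOT 0) AND (0 AND 1))) -> 1
  row 28 [11100]: (((1 XOR 1) IMPLIES (1 XOR 1)) OR ((NOT 0 OR NOT 1) AND (1 AND 1))) -> 1
  row 29 [11101]: (((1 XOR 1) IMPLIES (1 XOR 1)) OR ((NOT 1 OR NOT 1) AND (1 AND 1))) -> 1
  row 30 [11110]: (((1 XOR 1) IMPLIES (1 XOR 1)) OR ((NOT 0 OR NOT 1) AND (1 AND 1))) -> 1
  row 31 [11111]: (((1 XOR 1) IMPLIES (1 XOR 1)) OR ((NOT 1 OR NOT 1) AND (1 AND 1))) -> 1
Full result column, 4 rows per line (a,b,c fixed per line; d,e runs 00..11 left to right):
  rows 0-3 [a,b,c=000]: 1111  = hex F
  rows 4-7 [a,b,c=001]: 1111  = hex F
  rows 8-11 [a,b,c=010]: 0000  = hex 0
  rows 12-15 [a,b,c=011]: 1111  = hex F
  rows 16-19 [a,b,c=100]: 1111  = hex F
  rows 20-23 [a,b,c=101]: 1010  = hex A
  rows 24-27 [a,b,c=110]: 1111  = hex F
  rows 28-31 [a,b,c=111]: 1111  = hex F
Output column (row 0 .. row 31) = 11111111000011111111101011111111
Output column grouped in 4s = 1111 1111 0000 1111 1111 1010 1111 1111 = 0xFF0FFAFF
Convert to decimal digit by digit (value = value*16 + digit):
  F -> 15
  15*16 + 15 (F) = 255
  255*16 + 0 = 4080
  4080*16 + 15 (F) = 65295
  65295*16 + 15 (F) = 1044735
  1044735*16 + 10 (A) = 16715770
  16715770*16 + 15 (F) = 267452335
  267452335*16 + 15 (F) = 4279237375
Decimal = 4279237375

4279237375
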